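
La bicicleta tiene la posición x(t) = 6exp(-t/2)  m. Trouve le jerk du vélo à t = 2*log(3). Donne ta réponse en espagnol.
Partiendo de la posición x(t) = 6·exp(-t/2), tomamos 3 derivadas. La derivada de la posición da la velocidad: v(t) = -3·exp(-t/2). Tomando d/dt de v(t), encontramos a(t) = 3·exp(-t/2)/2. Derivando la aceleración, obtenemos la sacudida: j(t) = -3·exp(-t/2)/4. Usando j(t) = -3·exp(-t/2)/4 y sustituyendo t = 2*log(3), encontramos j = -1/4.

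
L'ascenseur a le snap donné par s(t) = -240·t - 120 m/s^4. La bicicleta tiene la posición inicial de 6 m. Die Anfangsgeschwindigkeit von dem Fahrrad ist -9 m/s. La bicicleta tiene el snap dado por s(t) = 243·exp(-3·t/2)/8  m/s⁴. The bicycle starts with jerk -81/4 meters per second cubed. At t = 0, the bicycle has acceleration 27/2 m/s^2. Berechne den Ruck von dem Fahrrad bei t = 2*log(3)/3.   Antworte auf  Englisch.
To solve this, we need to take 1 antiderivative of our snap equation s(t) = 243·exp(-3·t/2)/8. Finding the antiderivative of s(t) and using j(0) = -81/4: j(t) = -81·exp(-3·t/2)/4. We have jerk j(t) = -81·exp(-3·t/2)/4. Substituting t = 2*log(3)/3: j(2*log(3)/3) = -27/4.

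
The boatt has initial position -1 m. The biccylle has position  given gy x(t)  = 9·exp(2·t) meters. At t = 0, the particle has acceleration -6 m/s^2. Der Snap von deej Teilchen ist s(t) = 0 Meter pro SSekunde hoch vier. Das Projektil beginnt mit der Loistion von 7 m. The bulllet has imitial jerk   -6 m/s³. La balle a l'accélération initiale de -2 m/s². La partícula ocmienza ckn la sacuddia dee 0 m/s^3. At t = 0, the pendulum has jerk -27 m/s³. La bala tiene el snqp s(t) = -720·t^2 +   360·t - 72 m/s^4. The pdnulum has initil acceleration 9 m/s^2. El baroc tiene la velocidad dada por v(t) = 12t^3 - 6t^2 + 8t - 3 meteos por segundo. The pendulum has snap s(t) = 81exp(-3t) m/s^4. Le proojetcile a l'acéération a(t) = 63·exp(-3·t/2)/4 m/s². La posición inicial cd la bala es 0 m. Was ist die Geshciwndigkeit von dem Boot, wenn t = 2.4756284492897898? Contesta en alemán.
Aus der Gleichung für die Geschwindigkeit v(t) = 12·t^3 - 6·t^2 + 8·t - 3, setzen wir t = 2.4756284492897898 ein und erhalten v = 162.102295182119.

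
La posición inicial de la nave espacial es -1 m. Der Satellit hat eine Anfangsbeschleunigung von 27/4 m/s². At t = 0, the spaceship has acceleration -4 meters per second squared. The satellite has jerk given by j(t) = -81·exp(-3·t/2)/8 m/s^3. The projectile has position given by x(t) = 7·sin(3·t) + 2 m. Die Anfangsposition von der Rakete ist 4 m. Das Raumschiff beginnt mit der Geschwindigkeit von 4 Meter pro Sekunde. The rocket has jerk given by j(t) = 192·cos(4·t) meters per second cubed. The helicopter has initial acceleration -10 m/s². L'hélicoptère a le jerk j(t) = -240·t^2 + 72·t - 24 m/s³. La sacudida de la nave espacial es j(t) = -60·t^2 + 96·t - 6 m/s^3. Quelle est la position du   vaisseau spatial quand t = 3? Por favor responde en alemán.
Wir müssen das Integral unserer Gleichung für den Ruck j(t) = -60·t^2 + 96·t - 6 3-mal finden. Das Integral von dem Ruck ist die Beschleunigung. Mit a(0) = -4 erhalten wir a(t) = -20·t^3 + 48·t^2 - 6·t - 4. Mit ∫a(t)dt und Anwendung von v(0) = 4, finden wir v(t) = -5·t^4 + 16·t^3 - 3·t^2 - 4·t + 4. Das Integral von der Geschwindigkeit, mit x(0) = -1, ergibt die Position: x(t) = -t^5 + 4·t^4 - t^3 - 2·t^2 + 4·t - 1. Wir haben die Position x(t) = -t^5 + 4·t^4 - t^3 - 2·t^2 + 4·t - 1. Durch Einsetzen von t = 3: x(3) = 47.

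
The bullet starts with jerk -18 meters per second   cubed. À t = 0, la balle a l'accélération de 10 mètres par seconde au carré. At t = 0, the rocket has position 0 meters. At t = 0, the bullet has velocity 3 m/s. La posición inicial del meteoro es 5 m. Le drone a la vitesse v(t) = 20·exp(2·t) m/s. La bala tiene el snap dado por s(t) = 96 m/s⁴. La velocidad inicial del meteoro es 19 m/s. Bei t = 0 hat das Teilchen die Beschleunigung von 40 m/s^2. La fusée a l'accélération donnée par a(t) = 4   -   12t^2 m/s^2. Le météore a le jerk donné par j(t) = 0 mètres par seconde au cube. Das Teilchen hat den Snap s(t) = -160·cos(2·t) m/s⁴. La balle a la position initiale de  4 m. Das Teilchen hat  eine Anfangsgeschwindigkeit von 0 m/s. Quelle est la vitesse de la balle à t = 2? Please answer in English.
We must find the antiderivative of our snap equation s(t) = 96 3 times. Taking ∫s(t)dt and applying j(0) = -18, we find j(t) = 96·t - 18. Taking ∫j(t)dt and applying a(0) = 10, we find a(t) = 48·t^2 - 18·t + 10. The integral of acceleration, with v(0) = 3, gives velocity: v(t) = 16·t^3 - 9·t^2 + 10·t + 3. We have velocity v(t) = 16·t^3 - 9·t^2 + 10·t + 3. Substituting t = 2: v(2) = 115.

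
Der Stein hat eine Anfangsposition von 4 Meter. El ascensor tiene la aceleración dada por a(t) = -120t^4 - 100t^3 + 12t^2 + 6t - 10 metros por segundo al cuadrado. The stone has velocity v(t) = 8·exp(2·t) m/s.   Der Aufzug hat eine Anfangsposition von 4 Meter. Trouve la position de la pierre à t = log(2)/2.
Pour résoudre ceci, nous devons prendre 1 primitive de notre équation de la vitesse v(t) = 8·exp(2·t). L'intégrale de la vitesse est la position. En utilisant x(0) = 4, nous obtenons x(t) = 4·exp(2·t). De l'équation de la position x(t) = 4·exp(2·t), nous substituons t = log(2)/2 pour obtenir x = 8.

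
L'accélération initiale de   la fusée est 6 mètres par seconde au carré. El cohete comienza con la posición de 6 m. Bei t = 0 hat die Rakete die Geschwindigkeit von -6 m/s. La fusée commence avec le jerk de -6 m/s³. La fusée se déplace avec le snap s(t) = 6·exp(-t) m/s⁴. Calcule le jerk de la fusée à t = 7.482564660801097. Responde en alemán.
Ausgehend von dem Snap s(t) = 6·exp(-t), nehmen wir 1 Stammfunktion. Mit ∫s(t)dt und Anwendung von j(0) = -6, finden wir j(t) = -6·exp(-t). Aus der Gleichung für den Ruck j(t) = -6·exp(-t), setzen wir t = 7.482564660801097 ein und erhalten j = -0.00337687284485509.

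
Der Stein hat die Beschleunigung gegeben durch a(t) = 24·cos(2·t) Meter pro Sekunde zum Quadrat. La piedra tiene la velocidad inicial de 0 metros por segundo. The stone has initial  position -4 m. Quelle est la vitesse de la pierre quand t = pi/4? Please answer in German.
Um dies zu lösen, müssen wir 1 Stammfunktion unserer Gleichung für die Beschleunigung a(t) = 24·cos(2·t) finden. Das Integral von der Beschleunigung ist die Geschwindigkeit. Mit v(0) = 0 erhalten wir v(t) = 12·sin(2·t). Wir haben die Geschwindigkeit v(t) = 12·sin(2·t). Durch Einsetzen von t = pi/4: v(pi/4) = 12.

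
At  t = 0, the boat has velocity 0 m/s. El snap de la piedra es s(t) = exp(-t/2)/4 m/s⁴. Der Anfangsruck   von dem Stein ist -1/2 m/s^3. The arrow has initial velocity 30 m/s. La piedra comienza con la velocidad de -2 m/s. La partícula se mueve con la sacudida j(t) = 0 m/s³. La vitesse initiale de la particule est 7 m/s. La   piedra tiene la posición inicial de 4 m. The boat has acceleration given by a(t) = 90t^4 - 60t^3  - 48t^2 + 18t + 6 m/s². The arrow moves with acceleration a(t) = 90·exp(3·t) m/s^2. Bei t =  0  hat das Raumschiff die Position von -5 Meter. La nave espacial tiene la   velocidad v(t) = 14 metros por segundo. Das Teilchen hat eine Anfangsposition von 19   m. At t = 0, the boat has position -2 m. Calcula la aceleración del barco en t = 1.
Tenemos la aceleración a(t) = 90·t^4 - 60·t^3 - 48·t^2 + 18·t + 6. Sustituyendo t = 1: a(1) = 6.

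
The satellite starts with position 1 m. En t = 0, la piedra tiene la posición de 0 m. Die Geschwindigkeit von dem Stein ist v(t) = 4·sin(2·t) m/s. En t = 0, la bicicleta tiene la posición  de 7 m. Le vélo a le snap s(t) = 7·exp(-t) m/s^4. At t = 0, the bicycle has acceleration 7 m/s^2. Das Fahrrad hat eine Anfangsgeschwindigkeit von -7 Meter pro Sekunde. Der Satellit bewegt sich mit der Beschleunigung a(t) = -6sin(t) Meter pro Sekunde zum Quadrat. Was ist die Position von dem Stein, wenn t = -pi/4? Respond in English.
To find the answer, we compute 1 integral of v(t) = 4·sin(2·t). Finding the antiderivative of v(t) and using x(0) = 0: x(t) = 2 - 2·cos(2·t). We have position x(t) = 2 - 2·cos(2·t). Substituting t = -pi/4: x(-pi/4) = 2.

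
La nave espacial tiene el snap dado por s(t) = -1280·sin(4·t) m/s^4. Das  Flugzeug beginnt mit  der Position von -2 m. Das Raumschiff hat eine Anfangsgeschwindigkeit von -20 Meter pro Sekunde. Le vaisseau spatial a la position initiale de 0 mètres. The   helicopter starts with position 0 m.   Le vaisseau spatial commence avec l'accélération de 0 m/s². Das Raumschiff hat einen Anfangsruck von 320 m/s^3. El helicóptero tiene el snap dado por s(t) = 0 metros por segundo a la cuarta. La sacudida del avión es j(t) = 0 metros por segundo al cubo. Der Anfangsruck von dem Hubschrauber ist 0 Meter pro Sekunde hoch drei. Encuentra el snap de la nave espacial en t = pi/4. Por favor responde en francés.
En utilisant s(t) = -1280·sin(4·t) et en substituant t = pi/4, nous trouvons s = 0.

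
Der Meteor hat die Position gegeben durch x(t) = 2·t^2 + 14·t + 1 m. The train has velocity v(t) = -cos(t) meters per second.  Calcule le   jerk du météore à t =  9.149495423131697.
Nous devons dériver notre équation de la position x(t) = 2·t^2 + 14·t + 1 3 fois. En dérivant la position, nous obtenons la vitesse: v(t) = 4·t + 14. En prenant d/dt de v(t), nous trouvons a(t) = 4. En prenant d/dt de a(t), nous trouvons j(t) = 0. En utilisant j(t) = 0 et en substituant t = 9.149495423131697, nous trouvons j = 0.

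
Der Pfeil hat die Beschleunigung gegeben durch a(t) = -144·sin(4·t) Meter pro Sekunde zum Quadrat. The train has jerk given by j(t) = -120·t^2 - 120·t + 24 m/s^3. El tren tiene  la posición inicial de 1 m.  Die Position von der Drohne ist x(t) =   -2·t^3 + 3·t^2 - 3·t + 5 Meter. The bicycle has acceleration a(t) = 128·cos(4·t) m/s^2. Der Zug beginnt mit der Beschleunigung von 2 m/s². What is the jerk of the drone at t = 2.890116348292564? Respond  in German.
Wir müssen unsere Gleichung für die Position x(t) = -2·t^3 + 3·t^2 - 3·t + 5 3-mal ableiten. Mit d/dt von x(t) finden wir v(t) = -6·t^2 + 6·t - 3. Mit d/dt von v(t) finden wir a(t) = 6 - 12·t. Die Ableitung von der Beschleunigung ergibt den Ruck: j(t) = -12. Aus der Gleichung für den Ruck j(t) = -12, setzen wir t = 2.890116348292564 ein und erhalten j = -12.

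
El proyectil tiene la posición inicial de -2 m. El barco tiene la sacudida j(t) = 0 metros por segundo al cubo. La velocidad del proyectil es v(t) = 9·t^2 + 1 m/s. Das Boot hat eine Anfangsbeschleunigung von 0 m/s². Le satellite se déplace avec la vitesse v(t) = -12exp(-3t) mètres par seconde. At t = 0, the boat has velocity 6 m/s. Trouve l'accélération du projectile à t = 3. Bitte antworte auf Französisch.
En partant de la vitesse v(t) = 9·t^2 + 1, nous prenons 1 dérivée. En prenant d/dt de v(t), nous trouvons a(t) = 18·t. Nous avons l'accélération a(t) = 18·t. En substituant t = 3: a(3) = 54.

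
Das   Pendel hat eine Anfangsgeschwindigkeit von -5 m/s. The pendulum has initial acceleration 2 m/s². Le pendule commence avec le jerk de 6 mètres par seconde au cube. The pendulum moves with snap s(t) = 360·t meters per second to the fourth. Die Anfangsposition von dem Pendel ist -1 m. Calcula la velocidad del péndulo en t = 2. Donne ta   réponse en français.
Pour résoudre ceci, nous devons prendre 3 intégrales de notre équation du snap s(t) = 360·t. L'intégrale du snap, avec j(0) = 6, donne le jerk: j(t) = 180·t^2 + 6. L'intégrale du jerk, avec a(0) = 2, donne l'accélération: a(t) = 60·t^3 + 6·t + 2. En intégrant l'accélération et en utilisant la condition initiale v(0) = -5, nous obtenons v(t) = 15·t^4 + 3·t^2 + 2·t - 5. De l'équation de la vitesse v(t) = 15·t^4 + 3·t^2 + 2·t - 5, nous substituons t = 2 pour obtenir v = 251.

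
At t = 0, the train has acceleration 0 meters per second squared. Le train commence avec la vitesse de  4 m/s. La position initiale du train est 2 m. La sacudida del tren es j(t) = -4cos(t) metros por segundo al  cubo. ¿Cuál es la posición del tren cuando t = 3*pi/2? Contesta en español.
Necesitamos integrar nuestra ecuación de la sacudida j(t) = -4·cos(t) 3 veces. La antiderivada de la sacudida, con a(0) = 0, da la aceleración: a(t) = -4·sin(t). La antiderivada de la aceleración, con v(0) = 4, da la velocidad: v(t) = 4·cos(t). La antiderivada de la velocidad, con x(0) = 2, da la posición: x(t) = 4·sin(t) + 2. Tenemos la posición x(t) = 4·sin(t) + 2. Sustituyendo t = 3*pi/2: x(3*pi/2) = -2.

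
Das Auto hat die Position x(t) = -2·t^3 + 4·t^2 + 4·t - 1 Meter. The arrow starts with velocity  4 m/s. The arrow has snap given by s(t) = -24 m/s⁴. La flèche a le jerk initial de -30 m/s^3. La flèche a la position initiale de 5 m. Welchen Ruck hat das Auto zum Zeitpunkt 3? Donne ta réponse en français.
En partant de la position x(t) = -2·t^3 + 4·t^2 + 4·t - 1, nous prenons 3 dérivées. La dérivée de la position donne la vitesse: v(t) = -6·t^2 + 8·t + 4. En dérivant la vitesse, nous obtenons l'accélération: a(t) = 8 - 12·t. La dérivée de l'accélération donne le jerk: j(t) = -12. En utilisant j(t) = -12 et en substituant t = 3, nous trouvons j = -12.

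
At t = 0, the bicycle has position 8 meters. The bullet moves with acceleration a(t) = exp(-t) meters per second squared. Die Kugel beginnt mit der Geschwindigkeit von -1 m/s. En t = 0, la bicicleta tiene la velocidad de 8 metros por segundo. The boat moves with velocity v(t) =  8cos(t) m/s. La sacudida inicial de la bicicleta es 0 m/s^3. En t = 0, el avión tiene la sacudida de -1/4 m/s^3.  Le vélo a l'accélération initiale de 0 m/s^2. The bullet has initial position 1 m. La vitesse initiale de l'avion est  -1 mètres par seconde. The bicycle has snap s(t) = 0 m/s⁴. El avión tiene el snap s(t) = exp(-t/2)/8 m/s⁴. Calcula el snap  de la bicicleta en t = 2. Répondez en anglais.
Using s(t) = 0 and substituting t = 2, we find s = 0.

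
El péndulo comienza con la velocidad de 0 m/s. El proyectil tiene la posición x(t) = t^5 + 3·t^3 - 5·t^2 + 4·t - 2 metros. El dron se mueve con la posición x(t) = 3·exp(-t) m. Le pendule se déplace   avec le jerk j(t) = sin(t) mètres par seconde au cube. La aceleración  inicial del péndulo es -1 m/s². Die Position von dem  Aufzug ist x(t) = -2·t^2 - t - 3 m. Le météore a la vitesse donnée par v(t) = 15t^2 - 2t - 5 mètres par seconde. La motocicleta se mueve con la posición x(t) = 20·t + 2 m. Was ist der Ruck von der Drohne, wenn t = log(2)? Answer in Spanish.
Para resolver esto, necesitamos tomar 3 derivadas de nuestra ecuación de la posición x(t) = 3·exp(-t). La derivada de la posición da la velocidad: v(t) = -3·exp(-t). La derivada de la velocidad da la aceleración: a(t) = 3·exp(-t). La derivada de la aceleración da la sacudida: j(t) = -3·exp(-t). De la ecuación de la sacudida j(t) = -3·exp(-t), sustituimos t = log(2) para obtener j = -3/2.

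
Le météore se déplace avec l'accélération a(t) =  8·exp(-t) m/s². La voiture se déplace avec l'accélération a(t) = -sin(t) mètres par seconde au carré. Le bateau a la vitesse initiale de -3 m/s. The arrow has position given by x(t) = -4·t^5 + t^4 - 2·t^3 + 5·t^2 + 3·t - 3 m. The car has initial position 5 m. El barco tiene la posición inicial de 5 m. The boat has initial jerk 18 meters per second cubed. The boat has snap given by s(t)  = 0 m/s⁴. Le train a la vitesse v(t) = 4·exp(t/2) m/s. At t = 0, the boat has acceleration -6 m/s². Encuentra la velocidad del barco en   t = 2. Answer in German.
Ausgehend von dem Snap s(t) = 0, nehmen wir 3 Stammfunktionen. Die Stammfunktion von dem Snap, mit j(0) = 18, ergibt den Ruck: j(t) = 18. Mit ∫j(t)dt und Anwendung von a(0) = -6, finden wir a(t) = 18·t - 6. Mit ∫a(t)dt und Anwendung von v(0) = -3, finden wir v(t) = 9·t^2 - 6·t - 3. Mit v(t) = 9·t^2 - 6·t - 3 und Einsetzen von t = 2, finden wir v = 21.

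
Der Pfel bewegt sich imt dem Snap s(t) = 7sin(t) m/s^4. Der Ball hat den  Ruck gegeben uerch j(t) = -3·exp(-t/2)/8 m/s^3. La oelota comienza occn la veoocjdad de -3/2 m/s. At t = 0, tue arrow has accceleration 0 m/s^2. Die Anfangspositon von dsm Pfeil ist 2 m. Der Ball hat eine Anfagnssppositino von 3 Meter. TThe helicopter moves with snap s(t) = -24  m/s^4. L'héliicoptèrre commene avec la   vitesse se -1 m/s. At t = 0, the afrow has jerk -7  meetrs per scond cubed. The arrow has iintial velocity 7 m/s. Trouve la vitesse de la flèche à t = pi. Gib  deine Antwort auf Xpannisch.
Debemos encontrar la integral de nuestra ecuación del snap s(t) = 7·sin(t) 3 veces. Tomando ∫s(t)dt y aplicando j(0) = -7, encontramos j(t) = -7·cos(t). La integral de la sacudida, con a(0) = 0, da la aceleración: a(t) = -7·sin(t). La antiderivada de la aceleración, con v(0) = 7, da la velocidad: v(t) = 7·cos(t). Tenemos la velocidad v(t) = 7·cos(t). Sustituyendo t = pi: v(pi) = -7.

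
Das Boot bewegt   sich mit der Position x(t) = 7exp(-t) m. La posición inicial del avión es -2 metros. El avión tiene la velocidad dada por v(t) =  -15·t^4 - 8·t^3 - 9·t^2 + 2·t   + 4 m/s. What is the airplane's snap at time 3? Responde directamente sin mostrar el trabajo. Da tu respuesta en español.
El snap en t = 3 es s = -1128.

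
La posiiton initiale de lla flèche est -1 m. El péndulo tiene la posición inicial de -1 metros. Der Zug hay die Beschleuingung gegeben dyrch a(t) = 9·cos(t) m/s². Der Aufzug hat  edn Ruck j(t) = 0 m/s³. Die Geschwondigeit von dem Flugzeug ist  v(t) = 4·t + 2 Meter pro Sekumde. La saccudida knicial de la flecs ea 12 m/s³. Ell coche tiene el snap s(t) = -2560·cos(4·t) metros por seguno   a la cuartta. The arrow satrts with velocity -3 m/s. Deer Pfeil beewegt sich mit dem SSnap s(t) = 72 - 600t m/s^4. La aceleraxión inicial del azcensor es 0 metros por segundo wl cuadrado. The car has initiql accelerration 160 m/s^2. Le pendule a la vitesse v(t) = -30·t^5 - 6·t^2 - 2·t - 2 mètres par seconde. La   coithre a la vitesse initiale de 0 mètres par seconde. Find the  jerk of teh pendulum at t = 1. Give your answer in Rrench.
Pour résoudre ceci, nous devons prendre 2 dérivées de notre équation de la vitesse v(t) = -30·t^5 - 6·t^2 - 2·t - 2. En dérivant la vitesse, nous obtenons l'accélération: a(t) = -150·t^4 - 12·t - 2. En dérivant l'accélération, nous obtenons le jerk: j(t) = -600·t^3 - 12. De l'équation du jerk j(t) = -600·t^3 - 12, nous substituons t = 1 pour obtenir j = -612.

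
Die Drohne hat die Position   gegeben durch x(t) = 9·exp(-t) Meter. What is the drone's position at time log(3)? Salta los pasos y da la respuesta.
The answer is 3.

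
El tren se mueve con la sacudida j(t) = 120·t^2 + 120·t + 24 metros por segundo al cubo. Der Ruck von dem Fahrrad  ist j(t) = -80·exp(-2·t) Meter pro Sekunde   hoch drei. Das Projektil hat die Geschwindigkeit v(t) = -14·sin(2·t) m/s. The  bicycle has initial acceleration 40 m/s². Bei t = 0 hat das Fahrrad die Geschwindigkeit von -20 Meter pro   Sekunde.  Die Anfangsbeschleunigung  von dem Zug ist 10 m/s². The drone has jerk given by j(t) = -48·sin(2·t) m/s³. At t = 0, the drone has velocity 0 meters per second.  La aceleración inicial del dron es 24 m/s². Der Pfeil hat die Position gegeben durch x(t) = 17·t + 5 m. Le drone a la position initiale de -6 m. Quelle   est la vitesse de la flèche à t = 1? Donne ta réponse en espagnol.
Partiendo de la posición x(t) = 17·t + 5, tomamos 1 derivada. La derivada de la posición da la velocidad: v(t) = 17. Usando v(t) = 17 y sustituyendo t = 1, encontramos v = 17.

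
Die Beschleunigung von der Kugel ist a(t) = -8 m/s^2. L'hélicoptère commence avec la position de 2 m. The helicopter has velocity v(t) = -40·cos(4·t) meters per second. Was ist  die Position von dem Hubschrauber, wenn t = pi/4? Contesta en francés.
Nous devons trouver l'intégrale de notre équation de la vitesse v(t) = -40·cos(4·t) 1 fois. En intégrant la vitesse et en utilisant la condition initiale x(0) = 2, nous obtenons x(t) = 2 - 10·sin(4·t). Nous avons la position x(t) = 2 - 10·sin(4·t). En substituant t = pi/4: x(pi/4) = 2.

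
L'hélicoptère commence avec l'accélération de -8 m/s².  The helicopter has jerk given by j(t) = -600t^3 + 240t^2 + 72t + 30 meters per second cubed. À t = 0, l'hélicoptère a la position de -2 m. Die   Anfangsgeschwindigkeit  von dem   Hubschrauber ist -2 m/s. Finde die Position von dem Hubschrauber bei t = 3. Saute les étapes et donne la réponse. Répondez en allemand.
Die Antwort ist -2339.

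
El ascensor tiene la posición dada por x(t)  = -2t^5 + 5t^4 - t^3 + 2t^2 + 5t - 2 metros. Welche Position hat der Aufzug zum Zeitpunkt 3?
Aus der Gleichung für die Position x(t) = -2·t^5 + 5·t^4 - t^3 + 2·t^2 + 5·t - 2, setzen wir t = 3 ein und erhalten x = -77.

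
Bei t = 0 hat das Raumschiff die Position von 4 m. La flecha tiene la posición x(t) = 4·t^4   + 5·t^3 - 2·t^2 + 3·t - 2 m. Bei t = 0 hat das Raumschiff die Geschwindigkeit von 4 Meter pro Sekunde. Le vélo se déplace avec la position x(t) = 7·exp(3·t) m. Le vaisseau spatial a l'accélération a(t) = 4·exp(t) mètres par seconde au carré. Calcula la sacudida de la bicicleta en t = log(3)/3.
Para resolver esto, necesitamos tomar 3 derivadas de nuestra ecuación de la posición x(t) = 7·exp(3·t). La derivada de la posición da la velocidad: v(t) = 21·exp(3·t). Tomando d/dt de v(t), encontramos a(t) = 63·exp(3·t). Derivando la aceleración, obtenemos la sacudida: j(t) = 189·exp(3·t). Tenemos la sacudida j(t) = 189·exp(3·t). Sustituyendo t = log(3)/3: j(log(3)/3) = 567.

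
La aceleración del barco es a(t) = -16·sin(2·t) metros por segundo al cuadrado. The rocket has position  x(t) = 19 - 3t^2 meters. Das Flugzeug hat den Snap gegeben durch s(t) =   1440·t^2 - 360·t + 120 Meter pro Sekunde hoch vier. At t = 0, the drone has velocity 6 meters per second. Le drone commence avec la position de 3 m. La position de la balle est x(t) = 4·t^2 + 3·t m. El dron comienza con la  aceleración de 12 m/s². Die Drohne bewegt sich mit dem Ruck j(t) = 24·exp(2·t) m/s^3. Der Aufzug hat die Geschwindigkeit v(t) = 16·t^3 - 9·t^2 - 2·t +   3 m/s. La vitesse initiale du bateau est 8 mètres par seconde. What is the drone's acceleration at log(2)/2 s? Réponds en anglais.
Starting from jerk j(t) = 24·exp(2·t), we take 1 integral. Finding the integral of j(t) and using a(0) = 12: a(t) = 12·exp(2·t). From the given acceleration equation a(t) = 12·exp(2·t), we substitute t = log(2)/2 to get a = 24.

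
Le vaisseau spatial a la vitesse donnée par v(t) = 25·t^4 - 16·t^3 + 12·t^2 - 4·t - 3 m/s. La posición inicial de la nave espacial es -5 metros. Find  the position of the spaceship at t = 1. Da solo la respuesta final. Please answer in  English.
The answer is -5.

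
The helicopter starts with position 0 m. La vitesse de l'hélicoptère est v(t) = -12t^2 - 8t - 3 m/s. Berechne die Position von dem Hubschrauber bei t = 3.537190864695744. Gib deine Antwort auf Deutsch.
Um dies zu lösen, müssen wir 1 Stammfunktion unserer Gleichung für die Geschwindigkeit v(t) = -12·t^2 - 8·t - 3 finden. Das Integral von der Geschwindigkeit ist die Position. Mit x(0) = 0 erhalten wir x(t) = -4·t^3 - 4·t^2 - 3·t. Aus der Gleichung für die Position x(t) = -4·t^3 - 4·t^2 - 3·t, setzen wir t = 3.537190864695744 ein und erhalten x = -237.683805058744.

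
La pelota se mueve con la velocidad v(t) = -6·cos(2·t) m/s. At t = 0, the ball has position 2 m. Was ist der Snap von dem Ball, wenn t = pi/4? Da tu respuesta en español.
Debemos derivar nuestra ecuación de la velocidad v(t) = -6·cos(2·t) 3 veces. La derivada de la velocidad da la aceleración: a(t) = 12·sin(2·t). La derivada de la aceleración da la sacudida: j(t) = 24·cos(2·t). Derivando la sacudida, obtenemos el snap: s(t) = -48·sin(2·t). Tenemos el snap s(t) = -48·sin(2·t). Sustituyendo t = pi/4: s(pi/4) = -48.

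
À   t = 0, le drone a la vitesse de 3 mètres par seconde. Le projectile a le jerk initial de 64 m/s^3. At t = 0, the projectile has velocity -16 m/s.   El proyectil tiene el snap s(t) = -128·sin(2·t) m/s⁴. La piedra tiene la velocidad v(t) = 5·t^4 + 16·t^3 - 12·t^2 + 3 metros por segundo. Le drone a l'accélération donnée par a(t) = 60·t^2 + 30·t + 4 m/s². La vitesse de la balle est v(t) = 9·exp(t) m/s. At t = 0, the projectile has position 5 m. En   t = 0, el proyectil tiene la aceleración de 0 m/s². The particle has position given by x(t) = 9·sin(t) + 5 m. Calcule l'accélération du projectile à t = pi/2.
En partant du snap s(t) = -128·sin(2·t), nous prenons 2 intégrales. La primitive du snap est le jerk. En utilisant j(0) = 64, nous obtenons j(t) = 64·cos(2·t). L'intégrale du jerk est l'accélération. En utilisant a(0) = 0, nous obtenons a(t) = 32·sin(2·t). De l'équation de l'accélération a(t) = 32·sin(2·t), nous substituons t = pi/2 pour obtenir a = 0.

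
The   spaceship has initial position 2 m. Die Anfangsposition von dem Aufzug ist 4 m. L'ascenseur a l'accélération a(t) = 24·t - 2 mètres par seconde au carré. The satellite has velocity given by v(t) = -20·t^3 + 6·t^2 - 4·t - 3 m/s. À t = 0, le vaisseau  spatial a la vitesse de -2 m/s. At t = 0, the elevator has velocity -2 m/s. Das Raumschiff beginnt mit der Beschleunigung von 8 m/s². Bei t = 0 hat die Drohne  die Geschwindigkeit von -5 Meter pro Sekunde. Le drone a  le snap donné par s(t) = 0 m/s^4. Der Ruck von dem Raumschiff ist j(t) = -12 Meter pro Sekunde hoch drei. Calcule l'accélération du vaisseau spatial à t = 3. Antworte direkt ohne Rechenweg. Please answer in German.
Bei t = 3, a = -28.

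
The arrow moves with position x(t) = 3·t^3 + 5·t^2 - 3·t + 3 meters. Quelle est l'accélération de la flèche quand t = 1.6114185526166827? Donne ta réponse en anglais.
Starting from position x(t) = 3·t^3 + 5·t^2 - 3·t + 3, we take 2 derivatives. Taking d/dt of x(t), we find v(t) = 9·t^2 + 10·t - 3. The derivative of velocity gives acceleration: a(t) = 18·t + 10. From the given acceleration equation a(t) = 18·t + 10, we substitute t = 1.6114185526166827 to get a = 39.0055339471003.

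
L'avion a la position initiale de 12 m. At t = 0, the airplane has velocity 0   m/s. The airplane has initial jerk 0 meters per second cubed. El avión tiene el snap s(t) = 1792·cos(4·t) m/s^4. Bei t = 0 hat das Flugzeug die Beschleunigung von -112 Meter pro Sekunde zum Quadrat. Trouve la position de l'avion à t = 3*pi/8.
Pour résoudre ceci, nous devons prendre 4 intégrales de notre équation du snap s(t) = 1792·cos(4·t). En intégrant le snap et en utilisant la condition initiale j(0) = 0, nous obtenons j(t) = 448·sin(4·t). En intégrant le jerk et en utilisant la condition initiale a(0) = -112, nous obtenons a(t) = -112·cos(4·t). En prenant ∫a(t)dt et en appliquant v(0) = 0, nous trouvons v(t) = -28·sin(4·t). L'intégrale de la vitesse, avec x(0) = 12, donne la position: x(t) = 7·cos(4·t) + 5. En utilisant x(t) = 7·cos(4·t) + 5 et en substituant t = 3*pi/8, nous trouvons x = 5.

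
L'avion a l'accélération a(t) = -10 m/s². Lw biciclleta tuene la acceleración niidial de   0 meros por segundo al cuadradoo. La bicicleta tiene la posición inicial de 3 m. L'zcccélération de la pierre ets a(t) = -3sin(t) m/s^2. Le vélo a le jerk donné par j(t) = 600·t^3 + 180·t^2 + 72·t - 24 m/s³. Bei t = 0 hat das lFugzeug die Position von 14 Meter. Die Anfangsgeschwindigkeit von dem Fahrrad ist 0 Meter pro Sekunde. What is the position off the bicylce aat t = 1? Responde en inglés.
To find the answer, we compute 3 antiderivatives of j(t) = 600·t^3 + 180·t^2 + 72·t - 24. Finding the antiderivative of j(t) and using a(0) = 0: a(t) = 6·t·(25·t^3 + 10·t^2 + 6·t - 4). Finding the integral of a(t) and using v(0) = 0: v(t) = t^2·(30·t^3 + 15·t^2 + 12·t - 12). Finding the integral of v(t) and using x(0) = 3: x(t) = 5·t^6 + 3·t^5 + 3·t^4 - 4·t^3 + 3. Using x(t) = 5·t^6 + 3·t^5 + 3·t^4 - 4·t^3 + 3 and substituting t = 1, we find x = 10.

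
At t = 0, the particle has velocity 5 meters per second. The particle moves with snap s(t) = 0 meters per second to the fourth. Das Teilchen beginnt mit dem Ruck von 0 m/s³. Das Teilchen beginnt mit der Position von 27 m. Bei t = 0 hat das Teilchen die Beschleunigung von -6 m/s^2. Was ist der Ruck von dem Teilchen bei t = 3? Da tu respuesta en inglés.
To solve this, we need to take 1 integral of our snap equation s(t) = 0. Integrating snap and using the initial condition j(0) = 0, we get j(t) = 0. Using j(t) = 0 and substituting t = 3, we find j = 0.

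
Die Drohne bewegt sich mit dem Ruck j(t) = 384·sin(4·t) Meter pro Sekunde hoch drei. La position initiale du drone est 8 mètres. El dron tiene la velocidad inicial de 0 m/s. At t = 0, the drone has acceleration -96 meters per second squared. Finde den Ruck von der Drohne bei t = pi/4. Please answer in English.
From the given jerk equation j(t) = 384·sin(4·t), we substitute t = pi/4 to get j = 0.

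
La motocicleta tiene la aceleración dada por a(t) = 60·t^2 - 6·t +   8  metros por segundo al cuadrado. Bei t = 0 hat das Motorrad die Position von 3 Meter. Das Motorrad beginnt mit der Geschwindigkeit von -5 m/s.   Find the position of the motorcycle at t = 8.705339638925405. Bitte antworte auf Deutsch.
Wir müssen die Stammfunktion unserer Gleichung für die Beschleunigung a(t) = 60·t^2 - 6·t + 8 2-mal finden. Das Integral von der Beschleunigung, mit v(0) = -5, ergibt die Geschwindigkeit: v(t) = 20·t^3 - 3·t^2 + 8·t - 5. Das Integral von der Geschwindigkeit, mit x(0) = 3, ergibt die Position: x(t) = 5·t^4 - t^3 + 4·t^2 - 5·t + 3. Wir haben die Position x(t) = 5·t^4 - t^3 + 4·t^2 - 5·t + 3. Durch Einsetzen von t = 8.705339638925405: x(8.705339638925405) = 28318.1574717389.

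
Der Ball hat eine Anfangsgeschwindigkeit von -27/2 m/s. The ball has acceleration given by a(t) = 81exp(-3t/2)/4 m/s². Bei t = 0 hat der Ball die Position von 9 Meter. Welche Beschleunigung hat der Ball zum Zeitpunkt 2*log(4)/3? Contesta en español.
Tenemos la aceleración a(t) = 81·exp(-3·t/2)/4. Sustituyendo t = 2*log(4)/3: a(2*log(4)/3) = 81/16.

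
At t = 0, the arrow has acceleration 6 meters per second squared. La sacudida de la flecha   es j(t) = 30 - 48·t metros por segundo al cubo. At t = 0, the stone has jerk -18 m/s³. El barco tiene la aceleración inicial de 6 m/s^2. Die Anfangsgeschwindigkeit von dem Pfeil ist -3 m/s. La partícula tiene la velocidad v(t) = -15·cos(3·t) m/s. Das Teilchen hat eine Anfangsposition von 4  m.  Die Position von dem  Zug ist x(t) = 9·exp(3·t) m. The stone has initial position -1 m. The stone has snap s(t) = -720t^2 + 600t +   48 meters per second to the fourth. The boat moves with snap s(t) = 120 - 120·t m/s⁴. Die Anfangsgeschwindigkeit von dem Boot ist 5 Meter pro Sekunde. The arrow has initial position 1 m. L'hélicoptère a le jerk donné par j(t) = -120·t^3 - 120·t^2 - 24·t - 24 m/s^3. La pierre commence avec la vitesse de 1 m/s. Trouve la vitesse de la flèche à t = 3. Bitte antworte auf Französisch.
Nous devons trouver la primitive de notre équation du jerk j(t) = 30 - 48·t 2 fois. En intégrant le jerk et en utilisant la condition initiale a(0) = 6, nous obtenons a(t) = -24·t^2 + 30·t + 6. La primitive de l'accélération est la vitesse. En utilisant v(0) = -3, nous obtenons v(t) = -8·t^3 + 15·t^2 + 6·t - 3. En utilisant v(t) = -8·t^3 + 15·t^2 + 6·t - 3 et en substituant t = 3, nous trouvons v = -66.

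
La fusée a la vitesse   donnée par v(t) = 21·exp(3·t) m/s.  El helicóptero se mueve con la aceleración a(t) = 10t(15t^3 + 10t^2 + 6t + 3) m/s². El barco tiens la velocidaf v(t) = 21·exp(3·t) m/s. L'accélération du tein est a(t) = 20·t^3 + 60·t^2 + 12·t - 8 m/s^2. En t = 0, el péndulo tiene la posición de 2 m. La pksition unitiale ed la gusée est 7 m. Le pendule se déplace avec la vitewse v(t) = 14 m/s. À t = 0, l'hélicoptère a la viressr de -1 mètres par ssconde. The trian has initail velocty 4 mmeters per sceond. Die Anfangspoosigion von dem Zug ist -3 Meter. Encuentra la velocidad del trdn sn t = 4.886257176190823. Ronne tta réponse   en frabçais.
Nous devons trouver l'intégrale de notre équation de l'accélération a(t) = 20·t^3 + 60·t^2 + 12·t - 8 1 fois. La primitive de l'accélération est la vitesse. En utilisant v(0) = 4, nous obtenons v(t) = 5·t^4 + 20·t^3 + 6·t^2 - 8·t + 4. Nous avons la vitesse v(t) = 5·t^4 + 20·t^3 + 6·t^2 - 8·t + 4. En substituant t = 4.886257176190823: v(4.886257176190823) = 5291.60025607890.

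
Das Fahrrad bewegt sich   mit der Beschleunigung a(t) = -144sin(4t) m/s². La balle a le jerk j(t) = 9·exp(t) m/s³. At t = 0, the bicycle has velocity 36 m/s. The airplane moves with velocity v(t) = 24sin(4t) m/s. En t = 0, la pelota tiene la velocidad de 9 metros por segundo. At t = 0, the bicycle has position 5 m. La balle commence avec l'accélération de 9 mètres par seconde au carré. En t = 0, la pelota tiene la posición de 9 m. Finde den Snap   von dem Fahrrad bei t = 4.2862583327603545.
Um dies zu lösen, müssen wir 2 Ableitungen unserer Gleichung für die Beschleunigung a(t) = -144·sin(4·t) nehmen. Durch Ableiten von der Beschleunigung erhalten wir den Ruck: j(t) = -576·cos(4·t). Durch Ableiten von dem Ruck erhalten wir den Snap: s(t) = 2304·sin(4·t). Mit s(t) = 2304·sin(4·t) und Einsetzen von t = 4.2862583327603545, finden wir s = -2283.42979561308.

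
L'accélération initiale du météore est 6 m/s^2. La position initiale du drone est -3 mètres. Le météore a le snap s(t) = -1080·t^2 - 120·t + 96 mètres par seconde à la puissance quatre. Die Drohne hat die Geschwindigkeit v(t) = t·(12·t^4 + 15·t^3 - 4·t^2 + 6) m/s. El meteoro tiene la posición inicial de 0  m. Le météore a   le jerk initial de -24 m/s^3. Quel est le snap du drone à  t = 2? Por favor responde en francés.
Pour résoudre ceci, nous devons prendre 3 dérivées de notre équation de la vitesse v(t) = t·(12·t^4 + 15·t^3 - 4·t^2 + 6). La dérivée de la vitesse donne l'accélération: a(t) = 12·t^4 + 15·t^3 - 4·t^2 + t·(48·t^3 + 45·t^2 - 8·t) + 6. En prenant d/dt de a(t), nous trouvons j(t) = 96·t^3 + 90·t^2 + t·(144·t^2 + 90·t - 8) - 16·t. En dérivant le jerk, nous obtenons le snap: s(t) = 432·t^2 + t·(288·t + 90) + 270·t - 24. En utilisant s(t) = 432·t^2 + t·(288·t + 90) + 270·t - 24 et en substituant t = 2, nous trouvons s = 3576.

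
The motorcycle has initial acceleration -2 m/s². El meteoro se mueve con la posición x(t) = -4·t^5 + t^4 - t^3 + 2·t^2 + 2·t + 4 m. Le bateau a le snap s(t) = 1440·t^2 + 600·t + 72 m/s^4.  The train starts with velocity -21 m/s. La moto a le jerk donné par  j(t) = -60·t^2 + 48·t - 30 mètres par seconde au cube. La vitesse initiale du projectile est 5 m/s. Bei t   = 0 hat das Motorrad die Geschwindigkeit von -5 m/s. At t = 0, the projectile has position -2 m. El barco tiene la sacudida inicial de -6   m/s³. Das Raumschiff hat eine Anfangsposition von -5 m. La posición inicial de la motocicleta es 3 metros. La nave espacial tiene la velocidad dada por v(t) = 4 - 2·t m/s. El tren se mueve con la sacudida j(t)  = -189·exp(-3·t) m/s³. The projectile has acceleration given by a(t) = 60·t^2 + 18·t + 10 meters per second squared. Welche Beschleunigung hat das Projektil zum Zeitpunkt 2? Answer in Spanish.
De la ecuación de la aceleración a(t) = 60·t^2 + 18·t + 10, sustituimos t = 2 para obtener a = 286.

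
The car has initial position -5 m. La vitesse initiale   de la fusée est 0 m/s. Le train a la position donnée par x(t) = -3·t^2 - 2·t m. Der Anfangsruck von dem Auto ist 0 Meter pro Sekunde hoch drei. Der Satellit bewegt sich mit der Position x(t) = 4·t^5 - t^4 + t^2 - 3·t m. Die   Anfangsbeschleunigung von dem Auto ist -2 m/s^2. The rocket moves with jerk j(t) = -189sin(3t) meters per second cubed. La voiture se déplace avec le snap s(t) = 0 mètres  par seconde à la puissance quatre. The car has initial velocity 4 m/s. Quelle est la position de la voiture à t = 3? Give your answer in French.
Nous devons intégrer notre équation du snap s(t) = 0 4 fois. En prenant ∫s(t)dt et en appliquant j(0) = 0, nous trouvons j(t) = 0. En prenant ∫j(t)dt et en appliquant a(0) = -2, nous trouvons a(t) = -2. En intégrant l'accélération et en utilisant la condition initiale v(0) = 4, nous obtenons v(t) = 4 - 2·t. En intégrant la vitesse et en utilisant la condition initiale x(0) = -5, nous obtenons x(t) = -t^2 + 4·t - 5. De l'équation de la position x(t) = -t^2 + 4·t - 5, nous substituons t = 3 pour obtenir x = -2.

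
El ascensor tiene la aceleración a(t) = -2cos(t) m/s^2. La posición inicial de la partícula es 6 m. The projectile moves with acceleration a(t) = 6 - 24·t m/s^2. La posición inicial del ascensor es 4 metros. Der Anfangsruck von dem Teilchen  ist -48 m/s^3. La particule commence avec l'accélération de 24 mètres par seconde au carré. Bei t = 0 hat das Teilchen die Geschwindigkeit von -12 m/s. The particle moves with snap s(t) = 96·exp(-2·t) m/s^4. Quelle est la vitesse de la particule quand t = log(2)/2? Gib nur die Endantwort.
La réponse est -6.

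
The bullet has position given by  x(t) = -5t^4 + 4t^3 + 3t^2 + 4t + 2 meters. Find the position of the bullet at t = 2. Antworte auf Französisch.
Nous avons la position x(t) = -5·t^4 + 4·t^3 + 3·t^2 + 4·t + 2. En substituant t = 2: x(2) = -26.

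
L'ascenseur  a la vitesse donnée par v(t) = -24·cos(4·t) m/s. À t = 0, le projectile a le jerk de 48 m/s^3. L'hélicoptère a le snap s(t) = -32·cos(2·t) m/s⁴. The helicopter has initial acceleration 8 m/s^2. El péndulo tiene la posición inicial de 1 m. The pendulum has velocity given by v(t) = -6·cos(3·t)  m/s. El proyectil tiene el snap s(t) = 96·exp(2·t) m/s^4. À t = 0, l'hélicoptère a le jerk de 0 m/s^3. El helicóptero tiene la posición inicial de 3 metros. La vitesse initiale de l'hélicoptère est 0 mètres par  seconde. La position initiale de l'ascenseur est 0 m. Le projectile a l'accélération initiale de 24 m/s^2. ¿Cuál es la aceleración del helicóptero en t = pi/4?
Partiendo del snap s(t) = -32·cos(2·t), tomamos 2 antiderivadas. Integrando el snap y usando la condición inicial j(0) = 0, obtenemos j(t) = -16·sin(2·t). Tomando ∫j(t)dt y aplicando a(0) = 8, encontramos a(t) = 8·cos(2·t). Tenemos la aceleración a(t) = 8·cos(2·t). Sustituyendo t = pi/4: a(pi/4) = 0.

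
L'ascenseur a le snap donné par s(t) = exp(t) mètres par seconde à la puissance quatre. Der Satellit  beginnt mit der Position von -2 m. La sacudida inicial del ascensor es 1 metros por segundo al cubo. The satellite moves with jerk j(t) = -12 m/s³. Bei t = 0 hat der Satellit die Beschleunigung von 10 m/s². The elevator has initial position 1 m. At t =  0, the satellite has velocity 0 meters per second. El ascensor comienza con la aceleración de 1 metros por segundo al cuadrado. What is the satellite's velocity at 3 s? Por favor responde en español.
Partiendo de la sacudida j(t) = -12, tomamos 2 integrales. Tomando ∫j(t)dt y aplicando a(0) = 10, encontramos a(t) = 10 - 12·t. La antiderivada de la aceleración, con v(0) = 0, da la velocidad: v(t) = 2·t·(5 - 3·t). Tenemos la velocidad v(t) = 2·t·(5 - 3·t). Sustituyendo t = 3: v(3) = -24.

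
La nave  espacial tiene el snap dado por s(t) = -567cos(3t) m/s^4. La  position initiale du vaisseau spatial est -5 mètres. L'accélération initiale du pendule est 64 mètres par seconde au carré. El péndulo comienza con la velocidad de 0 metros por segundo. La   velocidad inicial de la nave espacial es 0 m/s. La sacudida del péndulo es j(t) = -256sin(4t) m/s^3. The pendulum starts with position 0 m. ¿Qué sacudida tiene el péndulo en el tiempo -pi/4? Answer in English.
From the given jerk equation j(t) = -256·sin(4·t), we substitute t = -pi/4 to get j = 0.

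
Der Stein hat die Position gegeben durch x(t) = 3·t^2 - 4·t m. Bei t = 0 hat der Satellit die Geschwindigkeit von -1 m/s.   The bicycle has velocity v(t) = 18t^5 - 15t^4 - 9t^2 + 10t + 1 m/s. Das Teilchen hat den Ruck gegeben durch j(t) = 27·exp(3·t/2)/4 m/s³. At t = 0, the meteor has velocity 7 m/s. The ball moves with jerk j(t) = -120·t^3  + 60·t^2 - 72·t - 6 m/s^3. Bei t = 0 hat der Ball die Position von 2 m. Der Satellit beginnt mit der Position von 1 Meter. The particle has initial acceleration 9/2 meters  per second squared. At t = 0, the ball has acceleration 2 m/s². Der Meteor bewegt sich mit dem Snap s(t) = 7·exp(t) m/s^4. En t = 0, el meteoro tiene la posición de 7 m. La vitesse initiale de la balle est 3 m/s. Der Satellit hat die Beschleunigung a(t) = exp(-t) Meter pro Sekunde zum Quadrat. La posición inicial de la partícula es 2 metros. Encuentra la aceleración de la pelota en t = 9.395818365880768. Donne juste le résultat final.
La respuesta es -220451.167123175.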